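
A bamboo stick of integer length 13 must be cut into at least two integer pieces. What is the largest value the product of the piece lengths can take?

Let m[k] be the best product for length k (with at least one cut). For each first piece i, the rest contributes max(k−i, m[k−i]).
m[2] = 1×max(1,0) = 1×1 = 1
m[3] = 1×max(2,1) = 1×2 = 2
m[4] = 2×max(2,1) = 2×2 = 4
m[5] = 2×max(3,2) = 2×3 = 6
m[6] = 3×max(3,2) = 3×3 = 9
m[7] = 2×max(5,6) = 2×6 = 12
m[8] = 2×max(6,9) = 2×9 = 18
m[9] = 3×max(6,9) = 3×9 = 27
m[10] = 2×max(8,18) = 2×18 = 36
m[11] = 2×max(9,27) = 2×27 = 54
m[12] = 3×max(9,27) = 3×27 = 81
m[13] = 2×max(11,54) = 2×54 = 108
One optimal split: 3 + 3 + 3 + 2 + 2; product 3×3×3×2×2 = 108.

108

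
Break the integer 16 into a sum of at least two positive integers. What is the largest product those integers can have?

Fill g[k] for k=2..16: at each k try every first piece i and multiply by the better of (k−i) uncut or g[k−i].
Small cases: g[2]=1, g[3]=2, g[4]=4, g[5]=6, g[6]=9, g[7]=12, g[8]=18.
g[9] = 3·max(6,9) = 3·9 = 27
g[10] = 2·max(8,18) = 2·18 = 36
g[11] = 2·max(9,27) = 2·27 = 54
g[12] = 3·max(9,27) = 3·27 = 81
g[13] = 2·max(11,54) = 2·54 = 108
g[14] = 2·max(12,81) = 2·81 = 162
g[15] = 3·max(12,81) = 3·81 = 243
g[16] = 2·max(14,162) = 2·162 = 324
One optimal split: 3 + 3 + 3 + 3 + 2 + 2; product 3·3·3·3·2·2 = 324.

324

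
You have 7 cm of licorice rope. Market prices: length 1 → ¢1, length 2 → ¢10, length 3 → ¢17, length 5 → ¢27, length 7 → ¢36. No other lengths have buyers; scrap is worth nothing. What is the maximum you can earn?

37

Build r[k] bottom-up: r[k] = max over allowed piece i of (p[i] + r[k−i]).
r[1] = 1
r[2] = max(1+1, 10+0) = 10
r[3] = max(1+10, 10+1, 17+0) = 17
r[4] = max(1+17, 10+10, 17+1) = 20
r[5] = max(1+20, 10+17, 17+10, 27+0) = 27
r[6] = max(1+27, 10+20, 17+17, 27+1) = 34
r[7] = max(1+34, 10+27, 17+20, 27+10, 36+0) = 37
One optimal cutting: 3 + 2 + 2 → ¢37.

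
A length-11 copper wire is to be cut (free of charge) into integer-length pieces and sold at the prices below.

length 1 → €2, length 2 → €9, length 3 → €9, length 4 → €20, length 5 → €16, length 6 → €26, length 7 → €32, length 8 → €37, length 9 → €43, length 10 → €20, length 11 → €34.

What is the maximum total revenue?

Build r[k] bottom-up: r[k] = max over allowed piece i of (p[i] + r[k−i]).
r[1] = 2
r[2] = max(2+2, 9+0) = 9
r[3] = max(2+9, 9+2, 9+0) = 11
r[4] = max(2+11, 9+9, 9+2, 20+0) = 20
r[5] = max(2+20, 9+11, 9+9, 20+2, 16+0) = 22
r[6] = max(2+22, 9+20, 9+11, 20+9, 16+2, 26+0) = 29
r[7] = max(2+29, 9+22, 9+20, …, 26+2, 32+0) = 32
r[8] = max(2+32, 9+29, 9+22, …, 32+2, 37+0) = 40
r[9] = max(2+40, 9+32, 9+29, …, 37+2, 43+0) = 43
r[10] = max(2+43, 9+40, 9+32, …, 43+2, 20+0) = 49
r[11] = max(2+49, 9+43, 9+40, …, 20+2, 34+0) = 52
One optimal cutting: 9 + 2 → €43 + €9 = €52.

52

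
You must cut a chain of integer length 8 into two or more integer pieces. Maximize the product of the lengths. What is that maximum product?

Define g[k] = max over 1≤i<k of i · max(k−i, g[k−i]); the inner max lets the remainder stay uncut if that's better.
g[2] = 1·max(1,0) = 1·1 = 1
g[3] = 1·max(2,1) = 1·2 = 2
g[4] = 2·max(2,1) = 2·2 = 4
g[5] = 2·max(3,2) = 2·3 = 6
g[6] = 3·max(3,2) = 3·3 = 9
g[7] = 2·max(5,6) = 2·6 = 12
g[8] = 2·max(6,9) = 2·9 = 18
One optimal split: 3 + 3 + 2; product 3·3·2 = 18.

18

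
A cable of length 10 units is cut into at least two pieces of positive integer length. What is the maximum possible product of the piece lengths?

Fill prod[k] for k=2..10: at each k try every first piece i and multiply by the better of (k−i) uncut or prod[k−i].
Small cases: prod[2]=1, prod[3]=2, prod[4]=4.
prod[5] = 2×max(3,2) = 2×3 = 6
prod[6] = 3×max(3,2) = 3×3 = 9
prod[7] = 2×max(5,6) = 2×6 = 12
prod[8] = 2×max(6,9) = 2×9 = 18
prod[9] = 3×max(6,9) = 3×9 = 27
prod[10] = 2×max(8,18) = 2×18 = 36
One optimal split: 3 + 3 + 2 + 2; product 3×3×2×2 = 36.

36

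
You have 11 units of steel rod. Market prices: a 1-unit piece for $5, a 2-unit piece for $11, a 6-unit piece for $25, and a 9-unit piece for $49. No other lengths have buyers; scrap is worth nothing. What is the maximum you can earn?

60

Let r[k] be the best obtainable value from length k. For each k, try every first piece i and keep the best of price[i] + r[k−i].
r[1] = 5
r[2] = 11
r[3] = 16  (first piece 1, then r[2]=11)
r[4] = 22  (first piece 2, then r[2]=11)
r[5] = 27  (first piece 1, then r[4]=22)
r[6] = 33  (first piece 2, then r[4]=22)
r[7] = 38  (first piece 1, then r[6]=33)
r[8] = 44  (first piece 2, then r[6]=33)
r[9] = 49  (first piece 1, then r[8]=44)
r[10] = 55  (first piece 2, then r[8]=44)
r[11] = 60  (first piece 1, then r[10]=55)
One optimal cutting: 2 + 2 + 2 + 2 + 2 + 1 → $60.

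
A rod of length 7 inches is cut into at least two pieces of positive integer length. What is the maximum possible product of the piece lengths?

12

Fill prod[k] for k=2..7: at each k try every first piece i and multiply by the better of (k−i) uncut or prod[k−i].
prod[2] = 1·max(1,0) = 1·1 = 1
prod[3] = max(1·2, 2·1) = 2
prod[4] = max(1·3, 2·2, 3·1) = 4
prod[5] = max(1·4, 2·3, 3·2, 4·1) = 6
prod[6] = max(1·6, 2·4, 3·3, 4·2, 5·1) = 9
prod[7] = max(1·9, 2·6, 3·4, 4·3, 5·2, 6·1) = 12
One optimal split: 3 + 2 + 2; product 3·2·2 = 12.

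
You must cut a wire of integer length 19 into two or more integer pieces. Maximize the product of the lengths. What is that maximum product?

972

Define g[k] = max over 1≤i<k of i · max(k−i, g[k−i]); the inner max lets the remainder stay uncut if that's better.
g[2] = 1*max(1,0) = 1*1 = 1
g[3] = 1*max(2,1) = 1*2 = 2
g[4] = 2*max(2,1) = 2*2 = 4
g[5] = 2*max(3,2) = 2*3 = 6
g[6] = 3*max(3,2) = 3*3 = 9
g[7] = 2*max(5,6) = 2*6 = 12
g[8] = 2*max(6,9) = 2*9 = 18
g[9] = 3*max(6,9) = 3*9 = 27
g[10] = 2*max(8,18) = 2*18 = 36
g[11] = 2*max(9,27) = 2*27 = 54
g[12] = 3*max(9,27) = 3*27 = 81
g[13] = 2*max(11,54) = 2*54 = 108
g[14] = 2*max(12,81) = 2*81 = 162
g[15] = 3*max(12,81) = 3*81 = 243
g[16] = 2*max(14,162) = 2*162 = 324
g[17] = 2*max(15,243) = 2*243 = 486
g[18] = 3*max(15,243) = 3*243 = 729
g[19] = 2*max(17,486) = 2*486 = 972
One optimal split: 3 + 3 + 3 + 3 + 3 + 2 + 2; product 3*3*3*3*3*2*2 = 972.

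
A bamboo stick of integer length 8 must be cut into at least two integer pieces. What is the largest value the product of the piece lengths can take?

Define f[k] = max over 1≤i<k of i · max(k−i, f[k−i]); the inner max lets the remainder stay uncut if that's better.
f[2] = 1*max(1,0) = 1*1 = 1
f[3] = 1*max(2,1) = 1*2 = 2
f[4] = 2*max(2,1) = 2*2 = 4
f[5] = 2*max(3,2) = 2*3 = 6
f[6] = 3*max(3,2) = 3*3 = 9
f[7] = 2*max(5,6) = 2*6 = 12
f[8] = 2*max(6,9) = 2*9 = 18
One optimal split: 3 + 3 + 2; product 3*3*2 = 18.

18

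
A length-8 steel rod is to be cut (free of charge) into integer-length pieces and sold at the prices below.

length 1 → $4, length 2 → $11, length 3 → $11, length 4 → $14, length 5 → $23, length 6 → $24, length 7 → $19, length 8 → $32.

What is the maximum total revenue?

44

Build r[k] bottom-up: r[k] = max over allowed piece i of (p[i] + r[k−i]).
r[1] = 4
r[2] = max(4+4, 11+0) = 11
r[3] = max(4+11, 11+4, 11+0) = 15
r[4] = max(4+15, 11+11, 11+4, 14+0) = 22
r[5] = max(4+22, 11+15, 11+11, 14+4, 23+0) = 26
r[6] = max(4+26, 11+22, 11+15, 14+11, 23+4, 24+0) = 33
r[7] = max(4+33, 11+26, 11+22, …, 24+4, 19+0) = 37
r[8] = max(4+37, 11+33, 11+26, …, 19+4, 32+0) = 44
One optimal cutting: 2 + 2 + 2 + 2 → $11 + $11 + $11 + $11 = $44.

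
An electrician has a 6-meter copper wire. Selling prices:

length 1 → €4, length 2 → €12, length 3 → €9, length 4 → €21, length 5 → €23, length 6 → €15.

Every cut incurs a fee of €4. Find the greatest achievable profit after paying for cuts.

29

Let net[k] be the best obtainable value from length k. For each k, try every first piece i and keep the best of price[i] + net[k−i] minus the 4 cut fee when i<k.
net[1] = 4
net[2] = 12
net[3] = 12  (first piece 1, then net[2]=12)
net[4] = 21
net[5] = 23
net[6] = 29  (first piece 2, then net[4]=21)
One optimal plan: pieces 4 + 2 (1 cut) → €33 − €4 = €29.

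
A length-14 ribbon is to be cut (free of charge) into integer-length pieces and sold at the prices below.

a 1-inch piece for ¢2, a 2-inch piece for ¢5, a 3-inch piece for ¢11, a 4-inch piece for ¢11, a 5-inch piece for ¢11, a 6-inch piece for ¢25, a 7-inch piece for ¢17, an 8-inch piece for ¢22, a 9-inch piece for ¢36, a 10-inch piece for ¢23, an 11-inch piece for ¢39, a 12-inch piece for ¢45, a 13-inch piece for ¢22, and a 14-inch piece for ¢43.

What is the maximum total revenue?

Let v[k] be the best obtainable value from length k. For each k, try every first piece i and keep the best of price[i] + v[k−i].
v[1] = 2
v[2] = 5
v[3] = 11
v[4] = 13  (first piece 1, then v[3]=11)
v[5] = 16  (first piece 2, then v[3]=11)
v[6] = 25
v[7] = 27  (first piece 1, then v[6]=25)
v[8] = 30  (first piece 2, then v[6]=25)
v[9] = 36  (first piece 3, then v[6]=25)
v[10] = 38  (first piece 1, then v[9]=36)
v[11] = 41  (first piece 2, then v[9]=36)
v[12] = 50  (first piece 6, then v[6]=25)
v[13] = 52  (first piece 1, then v[12]=50)
v[14] = 55  (first piece 2, then v[12]=50)
One optimal cutting: 6 + 6 + 2 → ¢25 + ¢25 + ¢5 = ¢55.

55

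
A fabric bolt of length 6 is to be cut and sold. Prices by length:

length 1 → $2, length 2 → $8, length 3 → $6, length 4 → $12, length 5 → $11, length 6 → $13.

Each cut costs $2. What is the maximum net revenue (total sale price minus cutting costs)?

Consider every possible first cut. v[k] is the best of p[i]+v[k−i] over all sellable i≤k, charging 2 whenever i<k.
v[1] = 2
v[2] = max(2+2-2, 8+0) = 8
v[3] = max(2+8-2, 8+2-2, 6+0) = 8
v[4] = max(2+8-2, 8+8-2, 6+2-2, 12+0) = 14
v[5] = max(2+14-2, 8+8-2, 6+8-2, 12+2-2, 11+0) = 14
v[6] = max(2+14-2, 8+14-2, 6+8-2, 12+8-2, 11+2-2, 13+0) = 20
One optimal plan: pieces 2 + 2 + 2 (2 cuts) → $24 − $4 = $20.

20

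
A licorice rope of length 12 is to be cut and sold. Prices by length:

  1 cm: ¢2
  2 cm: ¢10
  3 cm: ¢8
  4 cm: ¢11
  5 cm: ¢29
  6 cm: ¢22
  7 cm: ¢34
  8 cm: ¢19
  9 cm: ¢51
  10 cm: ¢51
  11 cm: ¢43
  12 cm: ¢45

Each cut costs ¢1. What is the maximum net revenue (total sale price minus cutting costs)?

66

Consider every possible first cut. net[k] is the best of p[i]+net[k−i] over all sellable i≤k, charging 1 whenever i<k.
net[1] = 2
net[2] = 10
net[3] = 11  (first piece 1, then net[2]=10)
net[4] = 19  (first piece 2, then net[2]=10)
net[5] = 29
net[6] = 30  (first piece 1, then net[5]=29)
net[7] = 38  (first piece 2, then net[5]=29)
net[8] = 39  (first piece 1, then net[7]=38)
net[9] = 51
net[10] = 57  (first piece 5, then net[5]=29)
net[11] = 60  (first piece 2, then net[9]=51)
net[12] = 66  (first piece 2, then net[10]=57)
One optimal plan: pieces 5 + 5 + 2 (2 cuts) → ¢68 − ¢2 = ¢66.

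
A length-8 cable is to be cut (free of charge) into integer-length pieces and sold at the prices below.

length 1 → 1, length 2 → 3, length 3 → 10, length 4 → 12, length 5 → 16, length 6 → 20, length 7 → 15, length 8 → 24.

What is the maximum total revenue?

26

Build r[k] bottom-up: r[k] = max over allowed piece i of (p[i] + r[k−i]).
r[1] = 1
r[2] = 3
r[3] = 10
r[4] = 12
r[5] = 16
r[6] = 20  (first piece 3, then r[3]=10)
r[7] = 22  (first piece 3, then r[4]=12)
r[8] = 26  (first piece 3, then r[5]=16)
One optimal cutting: 5 + 3 → 16 + 10 = 26.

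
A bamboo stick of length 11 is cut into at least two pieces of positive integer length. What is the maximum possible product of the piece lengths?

54

Fill m[k] for k=2..11: at each k try every first piece i and multiply by the better of (k−i) uncut or m[k−i].
m[2] = 1·max(1,0) = 1·1 = 1
m[3] = 1·max(2,1) = 1·2 = 2
m[4] = 2·max(2,1) = 2·2 = 4
m[5] = 2·max(3,2) = 2·3 = 6
m[6] = 3·max(3,2) = 3·3 = 9
m[7] = 2·max(5,6) = 2·6 = 12
m[8] = 2·max(6,9) = 2·9 = 18
m[9] = 3·max(6,9) = 3·9 = 27
m[10] = 2·max(8,18) = 2·18 = 36
m[11] = 2·max(9,27) = 2·27 = 54
One optimal split: 3 + 3 + 3 + 2; product 3·3·3·2 = 54.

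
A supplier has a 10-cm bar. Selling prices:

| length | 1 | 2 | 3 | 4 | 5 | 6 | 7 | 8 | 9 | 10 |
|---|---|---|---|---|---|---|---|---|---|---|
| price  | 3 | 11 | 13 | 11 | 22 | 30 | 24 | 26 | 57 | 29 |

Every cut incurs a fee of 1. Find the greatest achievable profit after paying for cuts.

59

Consider every possible first cut. r[k] is the best of p[i]+r[k−i] over all sellable i≤k, charging 1 whenever i<k.
r[1] = 3
r[2] = max(3+3-1, 11+0) = 11
r[3] = max(3+11-1, 11+3-1, 13+0) = 13
r[4] = max(3+13-1, 11+11-1, 13+3-1, 11+0) = 21
r[5] = max(3+21-1, 11+13-1, 13+11-1, 11+3-1, 22+0) = 23
r[6] = max(3+23-1, 11+21-1, 13+13-1, 11+11-1, 22+3-1, 30+0) = 31
r[7] = max(3+31-1, 11+23-1, 13+21-1, …, 30+3-1, 24+0) = 33
r[8] = max(3+33-1, 11+31-1, 13+23-1, …, 24+3-1, 26+0) = 41
r[9] = max(3+41-1, 11+33-1, 13+31-1, …, 26+3-1, 57+0) = 57
r[10] = max(3+57-1, 11+41-1, 13+33-1, …, 57+3-1, 29+0) = 59
One optimal plan: pieces 9 + 1 (1 cut) → 60 − 1 = 59.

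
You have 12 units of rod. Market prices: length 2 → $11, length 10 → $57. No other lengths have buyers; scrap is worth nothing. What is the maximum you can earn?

68

Consider every possible first cut. best[k] is the best of p[i]+best[k−i] over all sellable i≤k.
best[1] = 0
best[2] = 11
best[3] = 11
best[4] = 22  (first piece 2, then best[2]=11)
best[5] = 22
best[6] = 33  (first piece 2, then best[4]=22)
best[7] = 33
best[8] = 44  (first piece 2, then best[6]=33)
best[9] = 44
best[10] = 57
best[11] = 57
best[12] = 68  (first piece 2, then best[10]=57)
One optimal cutting: 10 + 2 → $68.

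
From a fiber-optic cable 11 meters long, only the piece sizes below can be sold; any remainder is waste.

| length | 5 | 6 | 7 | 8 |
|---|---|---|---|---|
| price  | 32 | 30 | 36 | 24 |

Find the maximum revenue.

64

Build r[k] bottom-up: r[k] = max over allowed piece i of (p[i] + r[k−i]).
r[1] = 0
r[2] = 0
r[3] = 0
r[4] = 0
r[5] = 32
r[6] = max(32+0, 30+0) = 32
r[7] = max(32+0, 30+0, 36+0) = 36
r[8] = max(32+0, 30+0, 36+0, 24+0) = 36
r[9] = max(32+0, 30+0, 36+0, 24+0) = 36
r[10] = max(32+32, 30+0, 36+0, 24+0) = 64
r[11] = max(32+32, 30+32, 36+0, 24+0) = 64
One optimal cutting: pieces 5 + 5 with 1 meter of scrap → $64.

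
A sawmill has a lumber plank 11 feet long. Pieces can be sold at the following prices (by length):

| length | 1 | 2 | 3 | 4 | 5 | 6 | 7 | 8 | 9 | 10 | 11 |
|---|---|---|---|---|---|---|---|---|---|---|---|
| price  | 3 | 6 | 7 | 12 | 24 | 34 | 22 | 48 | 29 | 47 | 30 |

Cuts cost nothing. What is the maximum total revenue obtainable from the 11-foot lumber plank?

Build v[k] bottom-up: v[k] = max over allowed piece i of (p[i] + v[k−i]).
v[1] = 3
v[2] = 6  (first piece 1, then v[1]=3)
v[3] = 9  (first piece 1, then v[2]=6)
v[4] = 12  (first piece 1, then v[3]=9)
v[5] = 24
v[6] = 34
v[7] = 37  (first piece 1, then v[6]=34)
v[8] = 48
v[9] = 51  (first piece 1, then v[8]=48)
v[10] = 54  (first piece 1, then v[9]=51)
v[11] = 58  (first piece 5, then v[6]=34)
One optimal cutting: 6 + 5 → $34 + $24 = $58.

58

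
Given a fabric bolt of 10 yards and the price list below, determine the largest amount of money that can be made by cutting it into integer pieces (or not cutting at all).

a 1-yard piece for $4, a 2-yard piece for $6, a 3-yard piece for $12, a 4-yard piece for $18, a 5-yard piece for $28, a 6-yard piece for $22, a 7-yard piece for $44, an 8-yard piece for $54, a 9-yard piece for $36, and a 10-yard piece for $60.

Consider every possible first cut. R[k] is the best of p[i]+R[k−i] over all sellable i≤k.
R[1] = 4
R[2] = max(4+4, 6+0) = 8
R[3] = max(4+8, 6+4, 12+0) = 12
R[4] = max(4+12, 6+8, 12+4, 18+0) = 18
R[5] = max(4+18, 6+12, 12+8, 18+4, 28+0) = 28
R[6] = max(4+28, 6+18, 12+12, 18+8, 28+4, 22+0) = 32
R[7] = max(4+32, 6+28, 12+18, …, 22+4, 44+0) = 44
R[8] = max(4+44, 6+32, 12+28, …, 44+4, 54+0) = 54
R[9] = max(4+54, 6+44, 12+32, …, 54+4, 36+0) = 58
R[10] = max(4+58, 6+54, 12+44, …, 36+4, 60+0) = 62
One optimal cutting: 8 + 1 + 1 → $54 + $4 + $4 = $62.

62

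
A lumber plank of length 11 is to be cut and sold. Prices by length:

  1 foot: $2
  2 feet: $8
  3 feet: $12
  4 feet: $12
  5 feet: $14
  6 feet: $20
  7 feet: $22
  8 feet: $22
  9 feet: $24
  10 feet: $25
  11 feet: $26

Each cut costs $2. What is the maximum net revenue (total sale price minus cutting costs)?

Consider every possible first cut. r[k] is the best of p[i]+r[k−i] over all sellable i≤k, charging 2 whenever i<k.
r[1] = 2
r[2] = 8
r[3] = 12
r[4] = 14  (first piece 2, then r[2]=8)
r[5] = 18  (first piece 2, then r[3]=12)
r[6] = 22  (first piece 3, then r[3]=12)
r[7] = 24  (first piece 2, then r[5]=18)
r[8] = 28  (first piece 2, then r[6]=22)
r[9] = 32  (first piece 3, then r[6]=22)
r[10] = 34  (first piece 2, then r[8]=28)
r[11] = 38  (first piece 2, then r[9]=32)
One optimal plan: pieces 3 + 3 + 3 + 2 (3 cuts) → $44 − $6 = $38.

38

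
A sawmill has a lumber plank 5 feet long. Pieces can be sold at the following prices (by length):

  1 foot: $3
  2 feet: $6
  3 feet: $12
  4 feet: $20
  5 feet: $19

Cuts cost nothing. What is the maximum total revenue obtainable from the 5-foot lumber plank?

23

Consider every possible first cut. R[k] is the best of p[i]+R[k−i] over all sellable i≤k.
R[1] = 3
R[2] = max(3+3, 6+0) = 6
R[3] = max(3+6, 6+3, 12+0) = 12
R[4] = max(3+12, 6+6, 12+3, 20+0) = 20
R[5] = max(3+20, 6+12, 12+6, 20+3, 19+0) = 23
One optimal cutting: 4 + 1 → $20 + $3 = $23.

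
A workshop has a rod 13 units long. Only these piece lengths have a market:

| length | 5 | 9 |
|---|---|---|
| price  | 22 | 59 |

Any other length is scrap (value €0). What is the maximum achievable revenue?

59

Consider every possible first cut. f[k] is the best of p[i]+f[k−i] over all sellable i≤k.
f[1] = 0
f[2] = 0
f[3] = 0
f[4] = 0
f[5] = 22
f[6] = 22
f[7] = 22
f[8] = 22
f[9] = max(22+0, 59+0) = 59
f[10] = max(22+22, 59+0) = 59
f[11] = max(22+22, 59+0) = 59
f[12] = max(22+22, 59+0) = 59
f[13] = max(22+22, 59+0) = 59
One optimal cutting: pieces 9 with 4 units of scrap → €59.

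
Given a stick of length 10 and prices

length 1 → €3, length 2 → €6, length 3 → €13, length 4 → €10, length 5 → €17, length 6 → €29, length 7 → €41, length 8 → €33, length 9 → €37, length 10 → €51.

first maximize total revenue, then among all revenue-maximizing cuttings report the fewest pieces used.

Consider every possible first cut. r[k] is the best of p[i]+r[k−i] over all sellable i≤k.
r[1] = 3
r[2] = max(3+3, 6+0) = 6
r[3] = max(3+6, 6+3, 13+0) = 13
r[4] = max(3+13, 6+6, 13+3, 10+0) = 16
r[5] = max(3+16, 6+13, 13+6, 10+3, 17+0) = 19
r[6] = max(3+19, 6+16, 13+13, 10+6, 17+3, 29+0) = 29
r[7] = max(3+29, 6+19, 13+16, …, 29+3, 41+0) = 41
r[8] = max(3+41, 6+29, 13+19, …, 41+3, 33+0) = 44
r[9] = max(3+44, 6+41, 13+29, …, 33+3, 37+0) = 47
r[10] = max(3+47, 6+44, 13+41, …, 37+3, 51+0) = 54
Maximum revenue is €54.
Now minimize piece count subject to staying optimal: for each k, pieces[k] = 1 + min over i with p[i]+r[k−i]=r[k] of pieces[k−i].
pieces[7] = 1
pieces[8] = 2
pieces[9] = 2
pieces[10] = 2

2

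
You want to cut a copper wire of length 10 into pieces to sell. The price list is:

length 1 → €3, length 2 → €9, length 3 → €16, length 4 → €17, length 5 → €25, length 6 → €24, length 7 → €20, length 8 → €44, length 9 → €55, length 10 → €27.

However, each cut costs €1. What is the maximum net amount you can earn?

57

Let v[k] be the best obtainable value from length k. For each k, try every first piece i and keep the best of price[i] + v[k−i] minus the 1 cut fee when i<k.
v[1] = 3
v[2] = 9
v[3] = 16
v[4] = 18  (first piece 1, then v[3]=16)
v[5] = 25
v[6] = 31  (first piece 3, then v[3]=16)
v[7] = 33  (first piece 1, then v[6]=31)
v[8] = 44
v[9] = 55
v[10] = 57  (first piece 1, then v[9]=55)
One optimal plan: pieces 9 + 1 (1 cut) → €58 − €1 = €57.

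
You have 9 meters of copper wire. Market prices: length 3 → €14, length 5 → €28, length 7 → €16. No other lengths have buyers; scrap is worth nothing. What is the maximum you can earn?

42

Build f[k] bottom-up: f[k] = max over allowed piece i of (p[i] + f[k−i]).
f[1] = 0
f[2] = 0
f[3] = 14
f[4] = 14
f[5] = max(14+0, 28+0) = 28
f[6] = max(14+14, 28+0) = 28
f[7] = max(14+14, 28+0, 16+0) = 28
f[8] = max(14+28, 28+14, 16+0) = 42
f[9] = max(14+28, 28+14, 16+0) = 42
One optimal cutting: pieces 5 + 3 with 1 meter of scrap → €42.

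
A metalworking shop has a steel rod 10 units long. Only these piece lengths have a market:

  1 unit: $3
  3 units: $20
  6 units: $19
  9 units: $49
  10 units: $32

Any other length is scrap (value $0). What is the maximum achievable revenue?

63

Consider every possible first cut. f[k] is the best of p[i]+f[k−i] over all sellable i≤k.
f[1] = 3
f[2] = 6  (first piece 1, then f[1]=3)
f[3] = 20
f[4] = 23  (first piece 1, then f[3]=20)
f[5] = 26  (first piece 1, then f[4]=23)
f[6] = 40  (first piece 3, then f[3]=20)
f[7] = 43  (first piece 1, then f[6]=40)
f[8] = 46  (first piece 1, then f[7]=43)
f[9] = 60  (first piece 3, then f[6]=40)
f[10] = 63  (first piece 1, then f[9]=60)
One optimal cutting: 3 + 3 + 3 + 1 → $63.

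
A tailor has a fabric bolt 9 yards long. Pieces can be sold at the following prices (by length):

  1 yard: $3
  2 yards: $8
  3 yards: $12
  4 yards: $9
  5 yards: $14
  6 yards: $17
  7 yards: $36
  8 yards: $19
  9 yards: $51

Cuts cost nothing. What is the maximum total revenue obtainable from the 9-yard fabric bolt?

Consider every possible first cut. best[k] is the best of p[i]+best[k−i] over all sellable i≤k.
best[1] = 3
best[2] = max(3+3, 8+0) = 8
best[3] = max(3+8, 8+3, 12+0) = 12
best[4] = max(3+12, 8+8, 12+3, 9+0) = 16
best[5] = max(3+16, 8+12, 12+8, 9+3, 14+0) = 20
best[6] = max(3+20, 8+16, 12+12, 9+8, 14+3, 17+0) = 24
best[7] = max(3+24, 8+20, 12+16, …, 17+3, 36+0) = 36
best[8] = max(3+36, 8+24, 12+20, …, 36+3, 19+0) = 39
best[9] = max(3+39, 8+36, 12+24, …, 19+3, 51+0) = 51
Best is to sell the whole 9-yard piece uncut for $51.

51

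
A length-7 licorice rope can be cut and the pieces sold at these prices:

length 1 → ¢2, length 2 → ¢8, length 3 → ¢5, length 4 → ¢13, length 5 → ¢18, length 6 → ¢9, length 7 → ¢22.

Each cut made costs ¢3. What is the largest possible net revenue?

23

Let v[k] be the best obtainable value from length k. For each k, try every first piece i and keep the best of price[i] + v[k−i] minus the 3 cut fee when i<k.
v[1] = 2
v[2] = max(2+2-3, 8+0) = 8
v[3] = max(2+8-3, 8+2-3, 5+0) = 7
v[4] = max(2+7-3, 8+8-3, 5+2-3, 13+0) = 13
v[5] = max(2+13-3, 8+7-3, 5+8-3, 13+2-3, 18+0) = 18
v[6] = max(2+18-3, 8+13-3, 5+7-3, 13+8-3, 18+2-3, 9+0) = 18
v[7] = max(2+18-3, 8+18-3, 5+13-3, …, 9+2-3, 22+0) = 23
One optimal plan: pieces 5 + 2 (1 cut) → ¢26 − ¢3 = ¢23.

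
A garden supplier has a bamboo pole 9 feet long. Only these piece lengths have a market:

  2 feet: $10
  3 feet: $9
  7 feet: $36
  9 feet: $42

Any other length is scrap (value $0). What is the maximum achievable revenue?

46

Let best[k] be the best obtainable value from length k. For each k, try every first piece i and keep the best of price[i] + best[k−i].
best[1] = 0
best[2] = 10
best[3] = max(10+0, 9+0) = 10
best[4] = max(10+10, 9+0) = 20
best[5] = max(10+10, 9+10) = 20
best[6] = max(10+20, 9+10) = 30
best[7] = max(10+20, 9+20, 36+0) = 36
best[8] = max(10+30, 9+20, 36+0) = 40
best[9] = max(10+36, 9+30, 36+10, 42+0) = 46
One optimal cutting: 7 + 2 → $46.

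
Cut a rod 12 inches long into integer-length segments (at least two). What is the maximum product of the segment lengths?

Let m[k] be the best product for length k (with at least one cut). For each first piece i, the rest contributes max(k−i, m[k−i]).
Small cases: m[2]=1, m[3]=2, m[4]=4, m[5]=6, m[6]=9.
m[7] = 2*max(5,6) = 2*6 = 12
m[8] = 2*max(6,9) = 2*9 = 18
m[9] = 3*max(6,9) = 3*9 = 27
m[10] = 2*max(8,18) = 2*18 = 36
m[11] = 2*max(9,27) = 2*27 = 54
m[12] = 3*max(9,27) = 3*27 = 81
One optimal split: 3 + 3 + 3 + 3; product 3*3*3*3 = 81.

81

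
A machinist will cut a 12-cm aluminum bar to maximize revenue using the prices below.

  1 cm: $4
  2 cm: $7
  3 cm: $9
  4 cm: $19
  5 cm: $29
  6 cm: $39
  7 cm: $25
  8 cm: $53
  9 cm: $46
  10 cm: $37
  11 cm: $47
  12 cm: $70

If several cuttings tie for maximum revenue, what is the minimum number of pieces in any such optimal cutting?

2

Build r[k] bottom-up: r[k] = max over allowed piece i of (p[i] + r[k−i]).
r[1] = 4
r[2] = max(4+4, 7+0) = 8
r[3] = max(4+8, 7+4, 9+0) = 12
r[4] = max(4+12, 7+8, 9+4, 19+0) = 19
r[5] = max(4+19, 7+12, 9+8, 19+4, 29+0) = 29
r[6] = max(4+29, 7+19, 9+12, 19+8, 29+4, 39+0) = 39
r[7] = max(4+39, 7+29, 9+19, …, 39+4, 25+0) = 43
r[8] = max(4+43, 7+39, 9+29, …, 25+4, 53+0) = 53
r[9] = max(4+53, 7+43, 9+39, …, 53+4, 46+0) = 57
r[10] = max(4+57, 7+53, 9+43, …, 46+4, 37+0) = 61
r[11] = max(4+61, 7+57, 9+53, …, 37+4, 47+0) = 68
r[12] = max(4+68, 7+61, 9+57, …, 47+4, 70+0) = 78
Maximum revenue is $78.
Now minimize piece count subject to staying optimal: for each k, pieces[k] = 1 + min over i with p[i]+r[k−i]=r[k] of pieces[k−i].
pieces[9] = 2
pieces[10] = 3
pieces[11] = 2
pieces[12] = 2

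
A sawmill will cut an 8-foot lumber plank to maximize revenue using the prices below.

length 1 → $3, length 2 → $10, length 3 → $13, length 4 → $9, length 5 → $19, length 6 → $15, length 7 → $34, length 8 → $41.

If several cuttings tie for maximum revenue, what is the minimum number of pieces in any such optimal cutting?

1

Consider every possible first cut. r[k] is the best of p[i]+r[k−i] over all sellable i≤k.
r[1] = 3
r[2] = max(3+3, 10+0) = 10
r[3] = max(3+10, 10+3, 13+0) = 13
r[4] = max(3+13, 10+10, 13+3, 9+0) = 20
r[5] = max(3+20, 10+13, 13+10, 9+3, 19+0) = 23
r[6] = max(3+23, 10+20, 13+13, 9+10, 19+3, 15+0) = 30
r[7] = max(3+30, 10+23, 13+20, …, 15+3, 34+0) = 34
r[8] = max(3+34, 10+30, 13+23, …, 34+3, 41+0) = 41
Maximum revenue is $41.
Now minimize piece count subject to staying optimal: for each k, pieces[k] = 1 + min over i with p[i]+r[k−i]=r[k] of pieces[k−i].
pieces[5] = 2
pieces[6] = 3
pieces[7] = 1
pieces[8] = 1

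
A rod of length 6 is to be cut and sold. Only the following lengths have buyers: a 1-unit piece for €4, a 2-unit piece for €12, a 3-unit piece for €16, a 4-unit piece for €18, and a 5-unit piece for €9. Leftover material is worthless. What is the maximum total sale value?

36

Build r[k] bottom-up: r[k] = max over allowed piece i of (p[i] + r[k−i]).
r[1] = 4
r[2] = max(4+4, 12+0) = 12
r[3] = max(4+12, 12+4, 16+0) = 16
r[4] = max(4+16, 12+12, 16+4, 18+0) = 24
r[5] = max(4+24, 12+16, 16+12, 18+4, 9+0) = 28
r[6] = max(4+28, 12+24, 16+16, 18+12, 9+4) = 36
One optimal cutting: 2 + 2 + 2 → €36.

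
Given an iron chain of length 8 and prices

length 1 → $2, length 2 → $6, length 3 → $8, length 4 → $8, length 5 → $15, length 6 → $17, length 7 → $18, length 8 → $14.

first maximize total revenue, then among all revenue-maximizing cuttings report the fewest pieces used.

4

Consider every possible first cut. r[k] is the best of p[i]+r[k−i] over all sellable i≤k.
r[1] = 2
r[2] = 6
r[3] = 8  (first piece 1, then r[2]=6)
r[4] = 12  (first piece 2, then r[2]=6)
r[5] = 15
r[6] = 18  (first piece 2, then r[4]=12)
r[7] = 21  (first piece 2, then r[5]=15)
r[8] = 24  (first piece 2, then r[6]=18)
Maximum revenue is $24.
Now minimize piece count subject to staying optimal: for each k, pieces[k] = 1 + min over i with p[i]+r[k−i]=r[k] of pieces[k−i].
pieces[5] = 1
pieces[6] = 3
pieces[7] = 2
pieces[8] = 4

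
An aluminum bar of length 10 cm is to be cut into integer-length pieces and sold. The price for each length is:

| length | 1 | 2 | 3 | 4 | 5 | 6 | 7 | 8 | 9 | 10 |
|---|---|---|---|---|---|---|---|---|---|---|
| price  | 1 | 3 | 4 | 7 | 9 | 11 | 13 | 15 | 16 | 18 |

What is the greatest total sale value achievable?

Build best[k] bottom-up: best[k] = max over allowed piece i of (p[i] + best[k−i]).
best[1] = 1
best[2] = max(1+1, 3+0) = 3
best[3] = max(1+3, 3+1, 4+0) = 4
best[4] = max(1+4, 3+3, 4+1, 7+0) = 7
best[5] = max(1+7, 3+4, 4+3, 7+1, 9+0) = 9
best[6] = max(1+9, 3+7, 4+4, 7+3, 9+1, 11+0) = 11
best[7] = max(1+11, 3+9, 4+7, …, 11+1, 13+0) = 13
best[8] = max(1+13, 3+11, 4+9, …, 13+1, 15+0) = 15
best[9] = max(1+15, 3+13, 4+11, …, 15+1, 16+0) = 16
best[10] = max(1+16, 3+15, 4+13, …, 16+1, 18+0) = 18
One optimal cutting: 8 + 2 → $15 + $3 = $18.

18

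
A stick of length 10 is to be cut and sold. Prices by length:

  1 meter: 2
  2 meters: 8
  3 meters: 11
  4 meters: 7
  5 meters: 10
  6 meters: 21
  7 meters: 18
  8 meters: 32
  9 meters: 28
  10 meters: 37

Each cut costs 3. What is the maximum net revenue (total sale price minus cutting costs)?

Build r[k] bottom-up: r[k] = max over allowed piece i of (p[i] + r[k−i]) − 3 per cut.
r[1] = 2
r[2] = 8
r[3] = 11
r[4] = 13  (first piece 2, then r[2]=8)
r[5] = 16  (first piece 2, then r[3]=11)
r[6] = 21
r[7] = 21  (first piece 2, then r[5]=16)
r[8] = 32
r[9] = 31  (first piece 1, then r[8]=32)
r[10] = 37  (first piece 2, then r[8]=32)
One optimal plan: pieces 8 + 2 (1 cut) → 40 − 3 = 37.

37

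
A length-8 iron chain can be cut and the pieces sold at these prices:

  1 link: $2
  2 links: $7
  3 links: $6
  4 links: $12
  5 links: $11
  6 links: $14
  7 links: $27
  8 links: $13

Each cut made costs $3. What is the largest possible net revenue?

26

Consider every possible first cut. net[k] is the best of p[i]+net[k−i] over all sellable i≤k, charging 3 whenever i<k.
net[1] = 2
net[2] = 7
net[3] = 6  (first piece 1, then net[2]=7)
net[4] = 12
net[5] = 11  (first piece 1, then net[4]=12)
net[6] = 16  (first piece 2, then net[4]=12)
net[7] = 27
net[8] = 26  (first piece 1, then net[7]=27)
One optimal plan: pieces 7 + 1 (1 cut) → $29 − $3 = $26.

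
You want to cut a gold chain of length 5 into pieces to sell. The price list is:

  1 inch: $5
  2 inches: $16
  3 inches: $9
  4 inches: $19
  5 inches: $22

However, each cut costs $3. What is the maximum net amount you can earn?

Consider every possible first cut. v[k] is the best of p[i]+v[k−i] over all sellable i≤k, charging 3 whenever i<k.
v[1] = 5
v[2] = max(5+5-3, 16+0) = 16
v[3] = max(5+16-3, 16+5-3, 9+0) = 18
v[4] = max(5+18-3, 16+16-3, 9+5-3, 19+0) = 29
v[5] = max(5+29-3, 16+18-3, 9+16-3, 19+5-3, 22+0) = 31
One optimal plan: pieces 2 + 2 + 1 (2 cuts) → $37 − $6 = $31.

31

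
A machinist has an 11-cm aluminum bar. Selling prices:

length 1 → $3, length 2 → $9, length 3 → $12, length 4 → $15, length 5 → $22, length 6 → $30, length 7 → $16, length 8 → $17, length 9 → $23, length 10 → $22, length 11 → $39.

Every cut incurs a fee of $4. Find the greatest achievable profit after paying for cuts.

48

Build v[k] bottom-up: v[k] = max over allowed piece i of (p[i] + v[k−i]) − 4 per cut.
v[1] = 3
v[2] = 9
v[3] = 12
v[4] = 15
v[5] = 22
v[6] = 30
v[7] = 29  (first piece 1, then v[6]=30)
v[8] = 35  (first piece 2, then v[6]=30)
v[9] = 38  (first piece 3, then v[6]=30)
v[10] = 41  (first piece 4, then v[6]=30)
v[11] = 48  (first piece 5, then v[6]=30)
One optimal plan: pieces 6 + 5 (1 cut) → $52 − $4 = $48.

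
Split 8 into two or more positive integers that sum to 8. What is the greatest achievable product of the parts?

Fill g[k] for k=2..8: at each k try every first piece i and multiply by the better of (k−i) uncut or g[k−i].
g[2] = 1*max(1,0) = 1*1 = 1
g[3] = 1*max(2,1) = 1*2 = 2
g[4] = 2*max(2,1) = 2*2 = 4
g[5] = 2*max(3,2) = 2*3 = 6
g[6] = 3*max(3,2) = 3*3 = 9
g[7] = 2*max(5,6) = 2*6 = 12
g[8] = 2*max(6,9) = 2*9 = 18
One optimal split: 3 + 3 + 2; product 3*3*2 = 18.

18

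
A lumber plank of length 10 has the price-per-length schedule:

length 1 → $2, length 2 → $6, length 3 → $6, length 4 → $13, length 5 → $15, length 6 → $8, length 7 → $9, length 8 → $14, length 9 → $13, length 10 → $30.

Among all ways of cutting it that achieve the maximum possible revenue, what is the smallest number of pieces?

3

Let r[k] be the best obtainable value from length k. For each k, try every first piece i and keep the best of price[i] + r[k−i].
r[1] = 2
r[2] = max(2+2, 6+0) = 6
r[3] = max(2+6, 6+2, 6+0) = 8
r[4] = max(2+8, 6+6, 6+2, 13+0) = 13
r[5] = max(2+13, 6+8, 6+6, 13+2, 15+0) = 15
r[6] = max(2+15, 6+13, 6+8, 13+6, 15+2, 8+0) = 19
r[7] = max(2+19, 6+15, 6+13, …, 8+2, 9+0) = 21
r[8] = max(2+21, 6+19, 6+15, …, 9+2, 14+0) = 26
r[9] = max(2+26, 6+21, 6+19, …, 14+2, 13+0) = 28
r[10] = max(2+28, 6+26, 6+21, …, 13+2, 30+0) = 32
Maximum revenue is $32.
Now minimize piece count subject to staying optimal: for each k, pieces[k] = 1 + min over i with p[i]+r[k−i]=r[k] of pieces[k−i].
pieces[7] = 2
pieces[8] = 2
pieces[9] = 2
pieces[10] = 3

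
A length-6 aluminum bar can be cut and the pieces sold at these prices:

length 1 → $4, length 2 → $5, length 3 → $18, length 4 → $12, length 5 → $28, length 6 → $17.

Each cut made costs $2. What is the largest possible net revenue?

34

Consider every possible first cut. net[k] is the best of p[i]+net[k−i] over all sellable i≤k, charging 2 whenever i<k.
net[1] = 4
net[2] = max(4+4-2, 5+0) = 6
net[3] = max(4+6-2, 5+4-2, 18+0) = 18
net[4] = max(4+18-2, 5+6-2, 18+4-2, 12+0) = 20
net[5] = max(4+20-2, 5+18-2, 18+6-2, 12+4-2, 28+0) = 28
net[6] = max(4+28-2, 5+20-2, 18+18-2, 12+6-2, 28+4-2, 17+0) = 34
One optimal plan: pieces 3 + 3 (1 cut) → $36 − $2 = $34.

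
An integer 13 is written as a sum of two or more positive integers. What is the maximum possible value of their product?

108

Define m[k] = max over 1≤i<k of i · max(k−i, m[k−i]); the inner max lets the remainder stay uncut if that's better.
Small cases: m[2]=1, m[3]=2, m[4]=4, m[5]=6, m[6]=9, m[7]=12.
m[8] = max(1×12, 2×9, 3×6, …, 6×2, 7×1) = 18
m[9] = max(1×18, 2×12, 3×9, …, 7×2, 8×1) = 27
m[10] = max(1×27, 2×18, 3×12, …, 8×2, 9×1) = 36
m[11] = max(1×36, 2×27, 3×18, …, 9×2, 10×1) = 54
m[12] = max(1×54, 2×36, 3×27, …, 10×2, 11×1) = 81
m[13] = max(1×81, 2×54, 3×36, …, 11×2, 12×1) = 108
One optimal split: 3 + 3 + 3 + 2 + 2; product 3×3×3×2×2 = 108.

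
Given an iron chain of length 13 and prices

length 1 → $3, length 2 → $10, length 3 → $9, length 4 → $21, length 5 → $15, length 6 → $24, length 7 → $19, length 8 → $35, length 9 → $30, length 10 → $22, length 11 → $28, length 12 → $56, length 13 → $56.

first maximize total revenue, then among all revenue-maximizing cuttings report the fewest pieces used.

Let r[k] be the best obtainable value from length k. For each k, try every first piece i and keep the best of price[i] + r[k−i].
r[1] = 3
r[2] = max(3+3, 10+0) = 10
r[3] = max(3+10, 10+3, 9+0) = 13
r[4] = max(3+13, 10+10, 9+3, 21+0) = 21
r[5] = max(3+21, 10+13, 9+10, 21+3, 15+0) = 24
r[6] = max(3+24, 10+21, 9+13, 21+10, 15+3, 24+0) = 31
r[7] = max(3+31, 10+24, 9+21, …, 24+3, 19+0) = 34
r[8] = max(3+34, 10+31, 9+24, …, 19+3, 35+0) = 42
r[9] = max(3+42, 10+34, 9+31, …, 35+3, 30+0) = 45
r[10] = max(3+45, 10+42, 9+34, …, 30+3, 22+0) = 52
r[11] = max(3+52, 10+45, 9+42, …, 22+3, 28+0) = 55
r[12] = max(3+55, 10+52, 9+45, …, 28+3, 56+0) = 63
r[13] = max(3+63, 10+55, 9+52, …, 56+3, 56+0) = 66
Maximum revenue is $66.
Now minimize piece count subject to staying optimal: for each k, pieces[k] = 1 + min over i with p[i]+r[k−i]=r[k] of pieces[k−i].
pieces[10] = 3
pieces[11] = 4
pieces[12] = 3
pieces[13] = 4

4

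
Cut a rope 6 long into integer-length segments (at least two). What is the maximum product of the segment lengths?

9

Define g[k] = max over 1≤i<k of i · max(k−i, g[k−i]); the inner max lets the remainder stay uncut if that's better.
g[2] = 1·max(1,0) = 1·1 = 1
g[3] = max(1·2, 2·1) = 2
g[4] = max(1·3, 2·2, 3·1) = 4
g[5] = max(1·4, 2·3, 3·2, 4·1) = 6
g[6] = max(1·6, 2·4, 3·3, 4·2, 5·1) = 9
One optimal split: 3 + 3; product 3·3 = 9.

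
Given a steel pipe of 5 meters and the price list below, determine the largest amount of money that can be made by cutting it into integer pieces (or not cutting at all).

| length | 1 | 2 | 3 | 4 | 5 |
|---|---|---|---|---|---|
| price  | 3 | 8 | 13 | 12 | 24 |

24

Build r[k] bottom-up: r[k] = max over allowed piece i of (p[i] + r[k−i]).
r[1] = 3
r[2] = 8
r[3] = 13
r[4] = 16  (first piece 1, then r[3]=13)
r[5] = 24
Best is to sell the whole 5-meter piece uncut for $24.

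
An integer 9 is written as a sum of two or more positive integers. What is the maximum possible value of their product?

Fill m[k] for k=2..9: at each k try every first piece i and multiply by the better of (k−i) uncut or m[k−i].
m[2] = 1*max(1,0) = 1*1 = 1
m[3] = 1*max(2,1) = 1*2 = 2
m[4] = 2*max(2,1) = 2*2 = 4
m[5] = 2*max(3,2) = 2*3 = 6
m[6] = 3*max(3,2) = 3*3 = 9
m[7] = 2*max(5,6) = 2*6 = 12
m[8] = 2*max(6,9) = 2*9 = 18
m[9] = 3*max(6,9) = 3*9 = 27
One optimal split: 3 + 3 + 3; product 3*3*3 = 27.

27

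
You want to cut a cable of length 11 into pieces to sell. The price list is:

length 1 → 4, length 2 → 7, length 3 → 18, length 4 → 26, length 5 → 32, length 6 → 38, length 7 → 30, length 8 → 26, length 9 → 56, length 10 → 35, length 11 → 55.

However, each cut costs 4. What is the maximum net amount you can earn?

66

Consider every possible first cut. v[k] is the best of p[i]+v[k−i] over all sellable i≤k, charging 4 whenever i<k.
v[1] = 4
v[2] = 7
v[3] = 18
v[4] = 26
v[5] = 32
v[6] = 38
v[7] = 40  (first piece 3, then v[4]=26)
v[8] = 48  (first piece 4, then v[4]=26)
v[9] = 56
v[10] = 60  (first piece 4, then v[6]=38)
v[11] = 66  (first piece 5, then v[6]=38)
One optimal plan: pieces 6 + 5 (1 cut) → 70 − 4 = 66.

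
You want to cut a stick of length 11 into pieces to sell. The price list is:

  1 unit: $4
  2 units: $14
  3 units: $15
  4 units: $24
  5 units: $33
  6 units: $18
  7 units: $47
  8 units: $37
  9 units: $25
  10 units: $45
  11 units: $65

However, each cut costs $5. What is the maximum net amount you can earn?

66

Let r[k] be the best obtainable value from length k. For each k, try every first piece i and keep the best of price[i] + r[k−i] minus the 5 cut fee when i<k.
r[1] = 4
r[2] = max(4+4-5, 14+0) = 14
r[3] = max(4+14-5, 14+4-5, 15+0) = 15
r[4] = max(4+15-5, 14+14-5, 15+4-5, 24+0) = 24
r[5] = max(4+24-5, 14+15-5, 15+14-5, 24+4-5, 33+0) = 33
r[6] = max(4+33-5, 14+24-5, 15+15-5, 24+14-5, 33+4-5, 18+0) = 33
r[7] = max(4+33-5, 14+33-5, 15+24-5, …, 18+4-5, 47+0) = 47
r[8] = max(4+47-5, 14+33-5, 15+33-5, …, 47+4-5, 37+0) = 46
r[9] = max(4+46-5, 14+47-5, 15+33-5, …, 37+4-5, 25+0) = 56
r[10] = max(4+56-5, 14+46-5, 15+47-5, …, 25+4-5, 45+0) = 61
r[11] = max(4+61-5, 14+56-5, 15+46-5, …, 45+4-5, 65+0) = 66
One optimal plan: pieces 7 + 4 (1 cut) → $71 − $5 = $66.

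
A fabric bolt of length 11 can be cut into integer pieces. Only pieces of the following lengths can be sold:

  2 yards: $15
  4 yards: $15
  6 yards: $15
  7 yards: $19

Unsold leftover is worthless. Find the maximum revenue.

Let f[k] be the best obtainable value from length k. For each k, try every first piece i and keep the best of price[i] + f[k−i].
f[1] = 0
f[2] = 15
f[3] = 15
f[4] = 30  (first piece 2, then f[2]=15)
f[5] = 30
f[6] = 45  (first piece 2, then f[4]=30)
f[7] = 45
f[8] = 60  (first piece 2, then f[6]=45)
f[9] = 60
f[10] = 75  (first piece 2, then f[8]=60)
f[11] = 75
One optimal cutting: pieces 2 + 2 + 2 + 2 + 2 with 1 yard of scrap → $75.

75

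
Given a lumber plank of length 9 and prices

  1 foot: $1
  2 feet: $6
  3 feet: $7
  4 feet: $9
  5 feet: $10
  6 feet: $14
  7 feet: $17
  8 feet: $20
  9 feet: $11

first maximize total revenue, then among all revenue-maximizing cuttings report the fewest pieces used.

Build r[k] bottom-up: r[k] = max over allowed piece i of (p[i] + r[k−i]).
r[1] = 1
r[2] = max(1+1, 6+0) = 6
r[3] = max(1+6, 6+1, 7+0) = 7
r[4] = max(1+7, 6+6, 7+1, 9+0) = 12
r[5] = max(1+12, 6+7, 7+6, 9+1, 10+0) = 13
r[6] = max(1+13, 6+12, 7+7, 9+6, 10+1, 14+0) = 18
r[7] = max(1+18, 6+13, 7+12, …, 14+1, 17+0) = 19
r[8] = max(1+19, 6+18, 7+13, …, 17+1, 20+0) = 24
r[9] = max(1+24, 6+19, 7+18, …, 20+1, 11+0) = 25
Maximum revenue is $25.
Now minimize piece count subject to staying optimal: for each k, pieces[k] = 1 + min over i with p[i]+r[k−i]=r[k] of pieces[k−i].
pieces[6] = 3
pieces[7] = 3
pieces[8] = 4
pieces[9] = 4

4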